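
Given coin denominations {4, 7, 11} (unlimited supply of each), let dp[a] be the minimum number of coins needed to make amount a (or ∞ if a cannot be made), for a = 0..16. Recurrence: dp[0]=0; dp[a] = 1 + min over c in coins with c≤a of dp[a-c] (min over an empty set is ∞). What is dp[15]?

 a  0  1  2  3  4  5  6  7  8  9 10 11 12 13 14 15 16
dp  0  -  -  -  1  -  -  1  2  -  -  1  3  -  2  2  4
(- denotes ∞ / unreachable)

2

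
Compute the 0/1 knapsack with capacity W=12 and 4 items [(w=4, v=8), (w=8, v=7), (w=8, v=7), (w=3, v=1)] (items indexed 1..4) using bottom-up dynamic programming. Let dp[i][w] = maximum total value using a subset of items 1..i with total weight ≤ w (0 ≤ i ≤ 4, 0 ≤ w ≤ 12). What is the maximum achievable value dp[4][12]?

15

i\w   0   1   2   3   4   5   6   7   8   9  10  11  12
  0   0   0   0   0   0   0   0   0   0   0   0   0   0
  1   0   0   0   0   8   8   8   8   8   8   8   8   8
  2   0   0   0   0   8   8   8   8   8   8   8   8  15
  3   0   0   0   0   8   8   8   8   8   8   8   8  15
  4   0   0   0   1   8   8   8   9   9   9   9   9  15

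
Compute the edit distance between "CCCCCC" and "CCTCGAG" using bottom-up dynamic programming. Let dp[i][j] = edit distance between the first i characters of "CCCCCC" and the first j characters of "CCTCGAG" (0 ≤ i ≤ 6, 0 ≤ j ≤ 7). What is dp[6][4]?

3

   ''  C  C  T  C  G  A  G
''  0  1  2  3  4  5  6  7
 C  1  0  1  2  3  4  5  6
 C  2  1  0  1  2  3  4  5
 C  3  2  1  1  1  2  3  4
 C  4  3  2  2  1  2  3  4
 C  5  4  3  3  2  2  3  4
 C  6  5  4  4  3  3  3  4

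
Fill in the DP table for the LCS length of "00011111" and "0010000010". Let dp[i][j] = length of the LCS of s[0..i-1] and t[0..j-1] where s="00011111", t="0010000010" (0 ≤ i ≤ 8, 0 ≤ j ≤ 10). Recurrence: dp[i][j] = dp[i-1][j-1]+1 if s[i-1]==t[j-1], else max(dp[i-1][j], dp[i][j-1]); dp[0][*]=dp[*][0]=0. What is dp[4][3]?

   ''  0  0  1  0  0  0  0  0  1  0
''  0  0  0  0  0  0  0  0  0  0  0
 0  0  1  1  1  1  1  1  1  1  1  1
 0  0  1  2  2  2  2  2  2  2  2  2
 0  0  1  2  2  3  3  3  3  3  3  3
 1  0  1  2  3  3  3  3  3  3  4  4
 1  0  1  2  3  3  3  3  3  3  4  4
 1  0  1  2  3  3  3  3  3  3  4  4
 1  0  1  2  3  3  3  3  3  3  4  4
 1  0  1  2  3  3  3  3  3  3  4  4

3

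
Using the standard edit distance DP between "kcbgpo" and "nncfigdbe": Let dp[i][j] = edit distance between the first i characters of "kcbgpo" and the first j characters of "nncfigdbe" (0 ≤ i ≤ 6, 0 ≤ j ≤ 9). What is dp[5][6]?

   ''  n  n  c  f  i  g  d  b  e
''  0  1  2  3  4  5  6  7  8  9
 k  1  1  2  3  4  5  6  7  8  9
 c  2  2  2  2  3  4  5  6  7  8
 b  3  3  3  3  3  4  5  6  6  7
 g  4  4  4  4  4  4  4  5  6  7
 p  5  5  5  5  5  5  5  5  6  7
 o  6  6  6  6  6  6  6  6  6  7

5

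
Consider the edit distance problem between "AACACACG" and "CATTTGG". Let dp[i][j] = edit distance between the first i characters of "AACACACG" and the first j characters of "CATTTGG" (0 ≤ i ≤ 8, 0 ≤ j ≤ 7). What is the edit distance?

6

   ''  C  A  T  T  T  G  G
''  0  1  2  3  4  5  6  7
 A  1  1  1  2  3  4  5  6
 A  2  2  1  2  3  4  5  6
 C  3  2  2  2  3  4  5  6
 A  4  3  2  3  3  4  5  6
 C  5  4  3  3  4  4  5  6
 A  6  5  4  4  4  5  5  6
 C  7  6  5  5  5  5  6  6
 G  8  7  6  6  6  6  5  6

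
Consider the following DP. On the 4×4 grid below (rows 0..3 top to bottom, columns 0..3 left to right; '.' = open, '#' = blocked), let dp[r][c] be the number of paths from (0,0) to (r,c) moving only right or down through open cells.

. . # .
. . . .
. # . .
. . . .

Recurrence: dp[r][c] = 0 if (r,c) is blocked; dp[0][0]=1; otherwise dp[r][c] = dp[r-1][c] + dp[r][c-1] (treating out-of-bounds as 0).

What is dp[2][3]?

4

r\c   0   1   2   3
  0   1   1   0   0
  1   1   2   2   2
  2   1   0   2   4
  3   1   1   3   7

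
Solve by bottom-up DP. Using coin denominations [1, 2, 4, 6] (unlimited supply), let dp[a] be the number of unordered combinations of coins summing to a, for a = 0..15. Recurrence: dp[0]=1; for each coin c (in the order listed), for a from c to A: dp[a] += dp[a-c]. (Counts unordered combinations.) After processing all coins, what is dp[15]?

31

after  coin     0     1     2     3     4     5     6     7     8     9    10    11    12    13    14    15
          1     1     1     1     1     1     1     1     1     1     1     1     1     1     1     1     1
          2     1     1     2     2     3     3     4     4     5     5     6     6     7     7     8     8
          4     1     1     2     2     4     4     6     6     9     9    12    12    16    16    20    20
          6     1     1     2     2     4     4     7     7    11    11    16    16    23    23    31    31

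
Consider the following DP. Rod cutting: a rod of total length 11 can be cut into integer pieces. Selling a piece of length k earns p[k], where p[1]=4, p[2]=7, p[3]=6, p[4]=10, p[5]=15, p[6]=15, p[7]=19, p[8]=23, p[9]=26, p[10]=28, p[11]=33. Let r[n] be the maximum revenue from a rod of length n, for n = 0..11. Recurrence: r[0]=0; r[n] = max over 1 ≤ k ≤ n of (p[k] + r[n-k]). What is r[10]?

40

   n    0    1    2    3    4    5    6    7    8    9   10   11
r[n]    0    4    8   12   16   20   24   28   32   36   40   44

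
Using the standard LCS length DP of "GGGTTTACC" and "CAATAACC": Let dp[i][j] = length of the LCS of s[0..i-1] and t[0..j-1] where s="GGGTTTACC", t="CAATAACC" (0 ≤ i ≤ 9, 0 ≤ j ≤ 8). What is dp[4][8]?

1

   ''  C  A  A  T  A  A  C  C
''  0  0  0  0  0  0  0  0  0
 G  0  0  0  0  0  0  0  0  0
 G  0  0  0  0  0  0  0  0  0
 G  0  0  0  0  0  0  0  0  0
 T  0  0  0  0  1  1  1  1  1
 T  0  0  0  0  1  1  1  1  1
 T  0  0  0  0  1  1  1  1  1
 A  0  0  1  1  1  2  2  2  2
 C  0  1  1  1  1  2  2  3  3
 C  0  1  1  1  1  2  2  3  4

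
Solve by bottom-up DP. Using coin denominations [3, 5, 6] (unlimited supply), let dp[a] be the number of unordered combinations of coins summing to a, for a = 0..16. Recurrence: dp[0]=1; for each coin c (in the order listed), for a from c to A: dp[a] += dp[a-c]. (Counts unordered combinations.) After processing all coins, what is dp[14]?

after  coin     0     1     2     3     4     5     6     7     8     9    10    11    12    13    14    15    16
          3     1     0     0     1     0     0     1     0     0     1     0     0     1     0     0     1     0
          5     1     0     0     1     0     1     1     0     1     1     1     1     1     1     1     2     1
          6     1     0     0     1     0     1     2     0     1     2     1     2     3     1     2     4     2

2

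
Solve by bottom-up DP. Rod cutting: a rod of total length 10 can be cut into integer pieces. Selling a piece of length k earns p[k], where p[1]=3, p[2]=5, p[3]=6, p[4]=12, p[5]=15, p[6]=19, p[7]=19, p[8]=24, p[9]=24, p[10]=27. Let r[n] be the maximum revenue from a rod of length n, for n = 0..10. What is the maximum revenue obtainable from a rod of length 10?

31

   n    0    1    2    3    4    5    6    7    8    9   10
r[n]    0    3    6    9   12   15   19   22   25   28   31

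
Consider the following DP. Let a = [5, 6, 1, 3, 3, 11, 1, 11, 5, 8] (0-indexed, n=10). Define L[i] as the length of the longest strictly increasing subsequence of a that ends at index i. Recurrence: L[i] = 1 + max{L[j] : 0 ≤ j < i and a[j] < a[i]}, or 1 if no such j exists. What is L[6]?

   i    0    1    2    3    4    5    6    7    8    9
a[i]    5    6    1    3    3   11    1   11    5    8
L[i]    1    2    1    2    2    3    1    3    3    4

1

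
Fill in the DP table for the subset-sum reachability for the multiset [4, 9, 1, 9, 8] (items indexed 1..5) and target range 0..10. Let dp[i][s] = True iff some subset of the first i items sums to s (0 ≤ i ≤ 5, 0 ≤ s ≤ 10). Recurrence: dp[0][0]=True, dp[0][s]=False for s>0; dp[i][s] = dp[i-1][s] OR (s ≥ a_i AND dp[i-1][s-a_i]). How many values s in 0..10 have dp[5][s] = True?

7

i\s   0   1   2   3   4   5   6   7   8   9  10
  0   T   F   F   F   F   F   F   F   F   F   F
  1   T   F   F   F   T   F   F   F   F   F   F
  2   T   F   F   F   T   F   F   F   F   T   F
  3   T   T   F   F   T   T   F   F   F   T   T
  4   T   T   F   F   T   T   F   F   F   T   T
  5   T   T   F   F   T   T   F   F   T   T   T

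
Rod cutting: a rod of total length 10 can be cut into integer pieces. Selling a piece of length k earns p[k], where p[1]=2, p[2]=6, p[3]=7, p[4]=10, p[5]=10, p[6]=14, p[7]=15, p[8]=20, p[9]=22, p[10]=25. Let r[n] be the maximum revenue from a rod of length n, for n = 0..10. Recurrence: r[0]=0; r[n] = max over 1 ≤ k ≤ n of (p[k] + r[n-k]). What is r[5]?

   n    0    1    2    3    4    5    6    7    8    9   10
r[n]    0    2    6    8   12   14   18   20   24   26   30

14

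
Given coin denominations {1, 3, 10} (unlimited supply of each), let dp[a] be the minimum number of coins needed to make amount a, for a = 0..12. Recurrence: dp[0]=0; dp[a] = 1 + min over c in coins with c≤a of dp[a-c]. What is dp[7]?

 a  0  1  2  3  4  5  6  7  8  9 10 11 12
dp  0  1  2  1  2  3  2  3  4  3  1  2  3

3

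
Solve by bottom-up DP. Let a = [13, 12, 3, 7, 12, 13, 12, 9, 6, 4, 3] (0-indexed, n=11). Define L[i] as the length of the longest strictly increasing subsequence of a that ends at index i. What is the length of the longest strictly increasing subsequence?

4

   i    0    1    2    3    4    5    6    7    8    9   10
a[i]   13   12    3    7   12   13   12    9    6    4    3
L[i]    1    1    1    2    3    4    3    3    2    2    1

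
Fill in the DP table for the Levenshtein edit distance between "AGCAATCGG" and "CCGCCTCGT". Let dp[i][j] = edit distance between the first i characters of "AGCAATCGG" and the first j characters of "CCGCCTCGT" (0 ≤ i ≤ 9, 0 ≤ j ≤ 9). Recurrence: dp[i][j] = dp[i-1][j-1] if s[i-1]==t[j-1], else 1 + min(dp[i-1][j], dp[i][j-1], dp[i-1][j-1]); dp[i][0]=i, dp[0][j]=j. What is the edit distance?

   ''  C  C  G  C  C  T  C  G  T
''  0  1  2  3  4  5  6  7  8  9
 A  1  1  2  3  4  5  6  7  8  9
 G  2  2  2  2  3  4  5  6  7  8
 C  3  2  2  3  2  3  4  5  6  7
 A  4  3  3  3  3  3  4  5  6  7
 A  5  4  4  4  4  4  4  5  6  7
 T  6  5  5  5  5  5  4  5  6  6
 C  7  6  5  6  5  5  5  4  5  6
 G  8  7  6  5  6  6  6  5  4  5
 G  9  8  7  6  6  7  7  6  5  5

5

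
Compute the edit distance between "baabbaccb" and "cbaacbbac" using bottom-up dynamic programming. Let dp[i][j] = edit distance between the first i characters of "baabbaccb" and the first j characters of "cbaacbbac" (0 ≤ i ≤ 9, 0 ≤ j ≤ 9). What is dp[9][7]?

   ''  c  b  a  a  c  b  b  a  c
''  0  1  2  3  4  5  6  7  8  9
 b  1  1  1  2  3  4  5  6  7  8
 a  2  2  2  1  2  3  4  5  6  7
 a  3  3  3  2  1  2  3  4  5  6
 b  4  4  3  3  2  2  2  3  4  5
 b  5  5  4  4  3  3  2  2  3  4
 a  6  6  5  4  4  4  3  3  2  3
 c  7  6  6  5  5  4  4  4  3  2
 c  8  7  7  6  6  5  5  5  4  3
 b  9  8  7  7  7  6  5  5  5  4

5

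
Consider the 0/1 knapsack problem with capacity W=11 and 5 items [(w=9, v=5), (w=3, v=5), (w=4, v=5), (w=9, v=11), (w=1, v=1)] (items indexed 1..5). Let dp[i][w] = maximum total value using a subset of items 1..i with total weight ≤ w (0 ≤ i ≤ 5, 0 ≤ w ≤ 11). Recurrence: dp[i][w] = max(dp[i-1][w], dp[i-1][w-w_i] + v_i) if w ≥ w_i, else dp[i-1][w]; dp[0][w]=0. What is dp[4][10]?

i\w   0   1   2   3   4   5   6   7   8   9  10  11
  0   0   0   0   0   0   0   0   0   0   0   0   0
  1   0   0   0   0   0   0   0   0   0   5   5   5
  2   0   0   0   5   5   5   5   5   5   5   5   5
  3   0   0   0   5   5   5   5  10  10  10  10  10
  4   0   0   0   5   5   5   5  10  10  11  11  11
  5   0   1   1   5   6   6   6  10  11  11  12  12

11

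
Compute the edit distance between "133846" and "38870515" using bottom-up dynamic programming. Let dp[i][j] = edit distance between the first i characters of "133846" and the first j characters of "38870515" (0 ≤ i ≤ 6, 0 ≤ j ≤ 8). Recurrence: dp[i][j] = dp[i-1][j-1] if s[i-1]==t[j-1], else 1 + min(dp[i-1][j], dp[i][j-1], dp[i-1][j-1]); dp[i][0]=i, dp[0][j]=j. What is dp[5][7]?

   ''  3  8  8  7  0  5  1  5
''  0  1  2  3  4  5  6  7  8
 1  1  1  2  3  4  5  6  6  7
 3  2  1  2  3  4  5  6  7  7
 3  3  2  2  3  4  5  6  7  8
 8  4  3  2  2  3  4  5  6  7
 4  5  4  3  3  3  4  5  6  7
 6  6  5  4  4  4  4  5  6  7

6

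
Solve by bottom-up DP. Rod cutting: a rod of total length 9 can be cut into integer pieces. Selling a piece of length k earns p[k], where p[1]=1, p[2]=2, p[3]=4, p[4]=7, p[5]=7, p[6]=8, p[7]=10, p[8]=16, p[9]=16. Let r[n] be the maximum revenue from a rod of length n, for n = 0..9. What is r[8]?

   n    0    1    2    3    4    5    6    7    8    9
r[n]    0    1    2    4    7    8    9   11   16   17

16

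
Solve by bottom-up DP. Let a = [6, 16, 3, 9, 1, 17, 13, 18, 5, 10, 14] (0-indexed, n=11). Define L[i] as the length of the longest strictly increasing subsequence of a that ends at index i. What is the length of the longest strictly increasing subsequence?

4

   i    0    1    2    3    4    5    6    7    8    9   10
a[i]    6   16    3    9    1   17   13   18    5   10   14
L[i]    1    2    1    2    1    3    3    4    2    3    4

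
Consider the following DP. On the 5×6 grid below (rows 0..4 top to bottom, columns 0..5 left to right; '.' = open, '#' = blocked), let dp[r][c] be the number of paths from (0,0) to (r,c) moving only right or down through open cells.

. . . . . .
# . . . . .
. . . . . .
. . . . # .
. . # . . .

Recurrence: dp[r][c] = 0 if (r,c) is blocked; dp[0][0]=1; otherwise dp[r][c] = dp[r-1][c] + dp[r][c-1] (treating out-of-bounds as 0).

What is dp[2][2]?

r\c   0   1   2   3   4   5
  0   1   1   1   1   1   1
  1   0   1   2   3   4   5
  2   0   1   3   6  10  15
  3   0   1   4  10   0  15
  4   0   1   0  10  10  25

3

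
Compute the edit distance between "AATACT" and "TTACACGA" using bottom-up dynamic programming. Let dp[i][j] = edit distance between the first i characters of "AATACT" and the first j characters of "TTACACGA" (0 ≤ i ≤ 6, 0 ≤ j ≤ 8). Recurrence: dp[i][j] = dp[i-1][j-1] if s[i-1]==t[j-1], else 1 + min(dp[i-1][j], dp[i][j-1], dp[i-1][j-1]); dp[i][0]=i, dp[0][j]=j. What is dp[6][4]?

3

   ''  T  T  A  C  A  C  G  A
''  0  1  2  3  4  5  6  7  8
 A  1  1  2  2  3  4  5  6  7
 A  2  2  2  2  3  3  4  5  6
 T  3  2  2  3  3  4  4  5  6
 A  4  3  3  2  3  3  4  5  5
 C  5  4  4  3  2  3  3  4  5
 T  6  5  4  4  3  3  4  4  5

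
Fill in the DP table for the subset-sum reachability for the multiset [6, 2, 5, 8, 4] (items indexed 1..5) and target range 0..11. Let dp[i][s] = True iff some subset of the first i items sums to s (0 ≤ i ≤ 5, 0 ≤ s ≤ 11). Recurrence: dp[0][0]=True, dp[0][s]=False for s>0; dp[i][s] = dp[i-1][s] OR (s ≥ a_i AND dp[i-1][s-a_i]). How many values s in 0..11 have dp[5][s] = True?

10

i\s   0   1   2   3   4   5   6   7   8   9  10  11
  0   T   F   F   F   F   F   F   F   F   F   F   F
  1   T   F   F   F   F   F   T   F   F   F   F   F
  2   T   F   T   F   F   F   T   F   T   F   F   F
  3   T   F   T   F   F   T   T   T   T   F   F   T
  4   T   F   T   F   F   T   T   T   T   F   T   T
  5   T   F   T   F   T   T   T   T   T   T   T   T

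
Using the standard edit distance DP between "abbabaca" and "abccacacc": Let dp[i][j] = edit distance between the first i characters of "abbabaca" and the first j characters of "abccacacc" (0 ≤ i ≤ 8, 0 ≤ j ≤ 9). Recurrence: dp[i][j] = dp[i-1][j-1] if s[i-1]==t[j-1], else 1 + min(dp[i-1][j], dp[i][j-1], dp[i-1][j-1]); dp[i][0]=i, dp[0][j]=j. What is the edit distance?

4

   ''  a  b  c  c  a  c  a  c  c
''  0  1  2  3  4  5  6  7  8  9
 a  1  0  1  2  3  4  5  6  7  8
 b  2  1  0  1  2  3  4  5  6  7
 b  3  2  1  1  2  3  4  5  6  7
 a  4  3  2  2  2  2  3  4  5  6
 b  5  4  3  3  3  3  3  4  5  6
 a  6  5  4  4  4  3  4  3  4  5
 c  7  6  5  4  4  4  3  4  3  4
 a  8  7  6  5  5  4  4  3  4  4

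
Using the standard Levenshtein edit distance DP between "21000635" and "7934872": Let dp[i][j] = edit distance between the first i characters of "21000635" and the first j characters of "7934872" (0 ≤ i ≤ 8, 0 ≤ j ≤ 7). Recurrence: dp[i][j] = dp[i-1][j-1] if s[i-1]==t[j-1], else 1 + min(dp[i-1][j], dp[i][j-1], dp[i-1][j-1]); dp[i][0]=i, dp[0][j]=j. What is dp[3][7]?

   ''  7  9  3  4  8  7  2
''  0  1  2  3  4  5  6  7
 2  1  1  2  3  4  5  6  6
 1  2  2  2  3  4  5  6  7
 0  3  3  3  3  4  5  6  7
 0  4  4  4  4  4  5  6  7
 0  5  5  5  5  5  5  6  7
 6  6  6  6  6  6  6  6  7
 3  7  7  7  6  7  7  7  7
 5  8  8  8  7  7  8  8  8

7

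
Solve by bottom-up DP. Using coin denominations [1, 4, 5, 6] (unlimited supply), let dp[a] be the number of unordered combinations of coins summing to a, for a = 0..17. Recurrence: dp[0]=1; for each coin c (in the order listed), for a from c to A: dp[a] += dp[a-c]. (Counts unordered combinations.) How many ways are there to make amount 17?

after  coin     0     1     2     3     4     5     6     7     8     9    10    11    12    13    14    15    16    17
          1     1     1     1     1     1     1     1     1     1     1     1     1     1     1     1     1     1     1
          4     1     1     1     1     2     2     2     2     3     3     3     3     4     4     4     4     5     5
          5     1     1     1     1     2     3     3     3     4     5     6     6     7     8     9    10    11    12
          6     1     1     1     1     2     3     4     4     5     6     8     9    11    12    14    16    19    21

21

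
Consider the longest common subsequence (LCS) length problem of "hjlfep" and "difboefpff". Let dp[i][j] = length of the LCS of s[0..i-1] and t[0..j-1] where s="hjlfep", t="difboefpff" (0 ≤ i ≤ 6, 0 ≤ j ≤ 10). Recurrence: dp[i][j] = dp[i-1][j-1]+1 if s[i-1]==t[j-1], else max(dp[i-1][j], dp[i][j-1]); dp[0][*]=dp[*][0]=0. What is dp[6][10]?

3

   ''  d  i  f  b  o  e  f  p  f  f
''  0  0  0  0  0  0  0  0  0  0  0
 h  0  0  0  0  0  0  0  0  0  0  0
 j  0  0  0  0  0  0  0  0  0  0  0
 l  0  0  0  0  0  0  0  0  0  0  0
 f  0  0  0  1  1  1  1  1  1  1  1
 e  0  0  0  1  1  1  2  2  2  2  2
 p  0  0  0  1  1  1  2  2  3  3  3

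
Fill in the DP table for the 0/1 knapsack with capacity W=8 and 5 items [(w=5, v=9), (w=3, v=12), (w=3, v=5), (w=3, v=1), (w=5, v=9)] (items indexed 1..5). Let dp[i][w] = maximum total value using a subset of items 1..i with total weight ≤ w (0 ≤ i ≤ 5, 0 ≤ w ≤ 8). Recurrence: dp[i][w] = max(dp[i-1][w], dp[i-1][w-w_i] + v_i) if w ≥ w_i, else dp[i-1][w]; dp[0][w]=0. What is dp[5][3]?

12

i\w   0   1   2   3   4   5   6   7   8
  0   0   0   0   0   0   0   0   0   0
  1   0   0   0   0   0   9   9   9   9
  2   0   0   0  12  12  12  12  12  21
  3   0   0   0  12  12  12  17  17  21
  4   0   0   0  12  12  12  17  17  21
  5   0   0   0  12  12  12  17  17  21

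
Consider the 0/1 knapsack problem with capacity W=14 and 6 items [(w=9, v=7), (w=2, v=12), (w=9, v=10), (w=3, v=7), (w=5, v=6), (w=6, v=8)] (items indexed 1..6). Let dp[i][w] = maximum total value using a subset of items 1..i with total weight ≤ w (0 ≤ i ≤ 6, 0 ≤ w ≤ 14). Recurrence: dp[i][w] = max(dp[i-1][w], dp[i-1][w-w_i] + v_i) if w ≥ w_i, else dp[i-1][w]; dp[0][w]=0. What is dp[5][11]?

25

i\w   0   1   2   3   4   5   6   7   8   9  10  11  12  13  14
  0   0   0   0   0   0   0   0   0   0   0   0   0   0   0   0
  1   0   0   0   0   0   0   0   0   0   7   7   7   7   7   7
  2   0   0  12  12  12  12  12  12  12  12  12  19  19  19  19
  3   0   0  12  12  12  12  12  12  12  12  12  22  22  22  22
  4   0   0  12  12  12  19  19  19  19  19  19  22  22  22  29
  5   0   0  12  12  12  19  19  19  19  19  25  25  25  25  29
  6   0   0  12  12  12  19  19  19  20  20  25  27  27  27  29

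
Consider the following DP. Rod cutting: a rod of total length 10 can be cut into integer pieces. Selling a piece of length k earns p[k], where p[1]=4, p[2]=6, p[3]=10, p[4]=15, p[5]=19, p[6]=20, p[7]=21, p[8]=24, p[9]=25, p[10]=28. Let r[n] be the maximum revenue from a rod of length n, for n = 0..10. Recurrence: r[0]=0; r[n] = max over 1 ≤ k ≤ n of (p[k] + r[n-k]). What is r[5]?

20

   n    0    1    2    3    4    5    6    7    8    9   10
r[n]    0    4    8   12   16   20   24   28   32   36   40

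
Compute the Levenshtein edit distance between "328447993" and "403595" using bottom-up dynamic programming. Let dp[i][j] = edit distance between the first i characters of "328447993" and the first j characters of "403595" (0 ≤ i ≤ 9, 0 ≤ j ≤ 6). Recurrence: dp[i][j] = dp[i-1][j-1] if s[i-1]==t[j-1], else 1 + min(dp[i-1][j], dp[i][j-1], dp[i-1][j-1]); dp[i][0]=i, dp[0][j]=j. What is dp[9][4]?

   ''  4  0  3  5  9  5
''  0  1  2  3  4  5  6
 3  1  1  2  2  3  4  5
 2  2  2  2  3  3  4  5
 8  3  3  3  3  4  4  5
 4  4  3  4  4  4  5  5
 4  5  4  4  5  5  5  6
 7  6  5  5  5  6  6  6
 9  7  6  6  6  6  6  7
 9  8  7  7  7  7  6  7
 3  9  8  8  7  8  7  7

8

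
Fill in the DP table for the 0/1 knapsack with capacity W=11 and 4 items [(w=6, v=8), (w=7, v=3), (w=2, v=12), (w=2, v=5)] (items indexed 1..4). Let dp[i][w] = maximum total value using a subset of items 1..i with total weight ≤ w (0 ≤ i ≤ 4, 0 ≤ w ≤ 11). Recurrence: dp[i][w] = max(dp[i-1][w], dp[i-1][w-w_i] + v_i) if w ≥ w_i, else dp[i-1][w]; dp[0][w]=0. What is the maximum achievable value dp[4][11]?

25

i\w   0   1   2   3   4   5   6   7   8   9  10  11
  0   0   0   0   0   0   0   0   0   0   0   0   0
  1   0   0   0   0   0   0   8   8   8   8   8   8
  2   0   0   0   0   0   0   8   8   8   8   8   8
  3   0   0  12  12  12  12  12  12  20  20  20  20
  4   0   0  12  12  17  17  17  17  20  20  25  25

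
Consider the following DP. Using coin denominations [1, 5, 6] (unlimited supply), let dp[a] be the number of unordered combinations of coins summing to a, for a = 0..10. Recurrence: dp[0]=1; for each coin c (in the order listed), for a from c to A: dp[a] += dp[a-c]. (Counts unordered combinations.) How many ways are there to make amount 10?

after  coin     0     1     2     3     4     5     6     7     8     9    10
          1     1     1     1     1     1     1     1     1     1     1     1
          5     1     1     1     1     1     2     2     2     2     2     3
          6     1     1     1     1     1     2     3     3     3     3     4

4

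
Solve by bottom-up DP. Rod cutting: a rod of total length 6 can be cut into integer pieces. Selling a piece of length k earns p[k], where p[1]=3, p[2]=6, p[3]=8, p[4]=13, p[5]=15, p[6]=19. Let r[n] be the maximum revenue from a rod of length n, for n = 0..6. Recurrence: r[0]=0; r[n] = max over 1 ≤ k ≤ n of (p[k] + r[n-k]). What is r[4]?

13

   n    0    1    2    3    4    5    6
r[n]    0    3    6    9   13   16   19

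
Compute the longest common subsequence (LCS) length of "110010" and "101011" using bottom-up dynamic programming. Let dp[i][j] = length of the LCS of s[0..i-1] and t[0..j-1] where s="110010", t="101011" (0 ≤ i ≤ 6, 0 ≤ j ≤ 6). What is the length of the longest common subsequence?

   ''  1  0  1  0  1  1
''  0  0  0  0  0  0  0
 1  0  1  1  1  1  1  1
 1  0  1  1  2  2  2  2
 0  0  1  2  2  3  3  3
 0  0  1  2  2  3  3  3
 1  0  1  2  3  3  4  4
 0  0  1  2  3  4  4  4

4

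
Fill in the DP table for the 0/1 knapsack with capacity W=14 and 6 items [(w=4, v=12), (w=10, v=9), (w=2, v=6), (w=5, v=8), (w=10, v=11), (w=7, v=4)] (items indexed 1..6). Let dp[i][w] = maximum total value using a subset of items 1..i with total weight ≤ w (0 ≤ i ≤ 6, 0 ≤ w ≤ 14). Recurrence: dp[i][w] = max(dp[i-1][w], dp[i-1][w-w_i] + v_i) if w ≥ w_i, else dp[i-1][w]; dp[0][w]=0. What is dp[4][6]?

18

i\w   0   1   2   3   4   5   6   7   8   9  10  11  12  13  14
  0   0   0   0   0   0   0   0   0   0   0   0   0   0   0   0
  1   0   0   0   0  12  12  12  12  12  12  12  12  12  12  12
  2   0   0   0   0  12  12  12  12  12  12  12  12  12  12  21
  3   0   0   6   6  12  12  18  18  18  18  18  18  18  18  21
  4   0   0   6   6  12  12  18  18  18  20  20  26  26  26  26
  5   0   0   6   6  12  12  18  18  18  20  20  26  26  26  26
  6   0   0   6   6  12  12  18  18  18  20  20  26  26  26  26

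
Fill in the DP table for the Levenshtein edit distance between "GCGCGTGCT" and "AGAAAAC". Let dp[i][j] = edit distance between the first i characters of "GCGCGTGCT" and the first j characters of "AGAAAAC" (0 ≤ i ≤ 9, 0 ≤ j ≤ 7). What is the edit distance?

   ''  A  G  A  A  A  A  C
''  0  1  2  3  4  5  6  7
 G  1  1  1  2  3  4  5  6
 C  2  2  2  2  3  4  5  5
 G  3  3  2  3  3  4  5  6
 C  4  4  3  3  4  4  5  5
 G  5  5  4  4  4  5  5  6
 T  6  6  5  5  5  5  6  6
 G  7  7  6  6  6  6  6  7
 C  8  8  7  7  7  7  7  6
 T  9  9  8  8  8  8  8  7

7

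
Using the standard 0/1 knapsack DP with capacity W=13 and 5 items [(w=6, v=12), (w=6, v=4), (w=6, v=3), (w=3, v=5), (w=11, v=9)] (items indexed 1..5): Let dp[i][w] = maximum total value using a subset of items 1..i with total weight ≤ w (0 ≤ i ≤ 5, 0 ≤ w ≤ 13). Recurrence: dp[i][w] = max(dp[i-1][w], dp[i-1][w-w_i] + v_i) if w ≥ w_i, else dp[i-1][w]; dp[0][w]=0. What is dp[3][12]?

i\w   0   1   2   3   4   5   6   7   8   9  10  11  12  13
  0   0   0   0   0   0   0   0   0   0   0   0   0   0   0
  1   0   0   0   0   0   0  12  12  12  12  12  12  12  12
  2   0   0   0   0   0   0  12  12  12  12  12  12  16  16
  3   0   0   0   0   0   0  12  12  12  12  12  12  16  16
  4   0   0   0   5   5   5  12  12  12  17  17  17  17  17
  5   0   0   0   5   5   5  12  12  12  17  17  17  17  17

16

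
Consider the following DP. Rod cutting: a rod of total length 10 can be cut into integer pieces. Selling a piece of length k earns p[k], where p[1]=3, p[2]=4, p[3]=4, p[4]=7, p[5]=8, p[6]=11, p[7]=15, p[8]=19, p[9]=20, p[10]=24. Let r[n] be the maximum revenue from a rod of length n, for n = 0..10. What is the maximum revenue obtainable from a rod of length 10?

   n    0    1    2    3    4    5    6    7    8    9   10
r[n]    0    3    6    9   12   15   18   21   24   27   30

30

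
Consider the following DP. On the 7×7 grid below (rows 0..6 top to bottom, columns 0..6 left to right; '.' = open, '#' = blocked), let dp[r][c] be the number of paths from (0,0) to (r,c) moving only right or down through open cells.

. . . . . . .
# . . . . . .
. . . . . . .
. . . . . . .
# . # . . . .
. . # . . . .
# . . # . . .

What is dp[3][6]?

r\c   0   1   2   3   4   5   6
  0   1   1   1   1   1   1   1
  1   0   1   2   3   4   5   6
  2   0   1   3   6  10  15  21
  3   0   1   4  10  20  35  56
  4   0   1   0  10  30  65 121
  5   0   1   0  10  40 105 226
  6   0   1   1   0  40 145 371

56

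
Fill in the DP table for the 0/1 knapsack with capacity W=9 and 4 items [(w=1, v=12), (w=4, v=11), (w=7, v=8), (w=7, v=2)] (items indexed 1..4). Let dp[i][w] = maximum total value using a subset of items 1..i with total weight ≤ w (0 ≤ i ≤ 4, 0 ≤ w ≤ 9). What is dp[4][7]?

23

i\w   0   1   2   3   4   5   6   7   8   9
  0   0   0   0   0   0   0   0   0   0   0
  1   0  12  12  12  12  12  12  12  12  12
  2   0  12  12  12  12  23  23  23  23  23
  3   0  12  12  12  12  23  23  23  23  23
  4   0  12  12  12  12  23  23  23  23  23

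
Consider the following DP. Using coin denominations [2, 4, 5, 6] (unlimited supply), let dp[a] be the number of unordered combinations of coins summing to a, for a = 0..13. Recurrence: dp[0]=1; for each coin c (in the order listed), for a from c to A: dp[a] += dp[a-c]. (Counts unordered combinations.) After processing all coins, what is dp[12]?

after  coin     0     1     2     3     4     5     6     7     8     9    10    11    12    13
          2     1     0     1     0     1     0     1     0     1     0     1     0     1     0
          4     1     0     1     0     2     0     2     0     3     0     3     0     4     0
          5     1     0     1     0     2     1     2     1     3     2     4     2     5     3
          6     1     0     1     0     2     1     3     1     4     2     6     3     8     4

8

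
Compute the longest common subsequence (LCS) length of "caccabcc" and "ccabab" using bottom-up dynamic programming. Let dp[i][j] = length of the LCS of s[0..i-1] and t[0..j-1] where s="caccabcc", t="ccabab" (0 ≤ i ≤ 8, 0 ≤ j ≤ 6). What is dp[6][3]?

   ''  c  c  a  b  a  b
''  0  0  0  0  0  0  0
 c  0  1  1  1  1  1  1
 a  0  1  1  2  2  2  2
 c  0  1  2  2  2  2  2
 c  0  1  2  2  2  2  2
 a  0  1  2  3  3  3  3
 b  0  1  2  3  4  4  4
 c  0  1  2  3  4  4  4
 c  0  1  2  3  4  4  4

3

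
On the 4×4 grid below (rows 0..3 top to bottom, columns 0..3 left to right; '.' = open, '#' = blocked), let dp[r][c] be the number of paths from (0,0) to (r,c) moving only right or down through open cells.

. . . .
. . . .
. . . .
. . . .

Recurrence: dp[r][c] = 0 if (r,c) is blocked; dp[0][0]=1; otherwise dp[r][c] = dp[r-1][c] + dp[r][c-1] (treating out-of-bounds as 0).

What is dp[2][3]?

r\c   0   1   2   3
  0   1   1   1   1
  1   1   2   3   4
  2   1   3   6  10
  3   1   4  10  20

10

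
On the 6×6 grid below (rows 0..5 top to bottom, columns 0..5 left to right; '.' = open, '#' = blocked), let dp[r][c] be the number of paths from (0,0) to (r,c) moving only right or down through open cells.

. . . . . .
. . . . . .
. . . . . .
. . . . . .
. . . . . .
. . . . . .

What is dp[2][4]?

r\c   0   1   2   3   4   5
  0   1   1   1   1   1   1
  1   1   2   3   4   5   6
  2   1   3   6  10  15  21
  3   1   4  10  20  35  56
  4   1   5  15  35  70 126
  5   1   6  21  56 126 252

15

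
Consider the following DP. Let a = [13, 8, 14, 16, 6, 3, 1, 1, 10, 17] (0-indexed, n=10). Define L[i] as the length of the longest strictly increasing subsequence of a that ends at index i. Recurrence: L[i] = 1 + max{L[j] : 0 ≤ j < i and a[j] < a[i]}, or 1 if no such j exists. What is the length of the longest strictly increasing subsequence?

   i    0    1    2    3    4    5    6    7    8    9
a[i]   13    8   14   16    6    3    1    1   10   17
L[i]    1    1    2    3    1    1    1    1    2    4

4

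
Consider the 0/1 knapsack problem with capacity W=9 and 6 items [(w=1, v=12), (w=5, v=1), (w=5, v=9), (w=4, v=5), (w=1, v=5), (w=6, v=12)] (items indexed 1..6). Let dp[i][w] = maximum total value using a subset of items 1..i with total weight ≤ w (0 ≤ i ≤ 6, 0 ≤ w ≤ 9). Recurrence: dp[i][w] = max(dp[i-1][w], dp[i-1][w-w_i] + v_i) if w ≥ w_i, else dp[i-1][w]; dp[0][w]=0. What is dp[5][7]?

26

i\w   0   1   2   3   4   5   6   7   8   9
  0   0   0   0   0   0   0   0   0   0   0
  1   0  12  12  12  12  12  12  12  12  12
  2   0  12  12  12  12  12  13  13  13  13
  3   0  12  12  12  12  12  21  21  21  21
  4   0  12  12  12  12  17  21  21  21  21
  5   0  12  17  17  17  17  22  26  26  26
  6   0  12  17  17  17  17  22  26  29  29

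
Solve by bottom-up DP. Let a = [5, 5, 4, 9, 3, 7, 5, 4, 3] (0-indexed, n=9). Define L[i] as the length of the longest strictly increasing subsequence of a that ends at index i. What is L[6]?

   i    0    1    2    3    4    5    6    7    8
a[i]    5    5    4    9    3    7    5    4    3
L[i]    1    1    1    2    1    2    2    2    1

2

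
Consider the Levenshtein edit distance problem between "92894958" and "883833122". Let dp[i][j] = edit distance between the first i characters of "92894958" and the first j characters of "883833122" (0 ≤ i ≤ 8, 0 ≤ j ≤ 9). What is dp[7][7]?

   ''  8  8  3  8  3  3  1  2  2
''  0  1  2  3  4  5  6  7  8  9
 9  1  1  2  3  4  5  6  7  8  9
 2  2  2  2  3  4  5  6  7  7  8
 8  3  2  2  3  3  4  5  6  7  8
 9  4  3  3  3  4  4  5  6  7  8
 4  5  4  4  4  4  5  5  6  7  8
 9  6  5  5  5  5  5  6  6  7  8
 5  7  6  6  6  6  6  6  7  7  8
 8  8  7  6  7  6  7  7  7  8  8

7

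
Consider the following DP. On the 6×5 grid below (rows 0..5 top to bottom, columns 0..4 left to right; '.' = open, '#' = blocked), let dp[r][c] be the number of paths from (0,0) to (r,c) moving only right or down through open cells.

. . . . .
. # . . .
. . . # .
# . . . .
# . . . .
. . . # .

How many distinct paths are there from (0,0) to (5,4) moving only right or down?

r\c   0   1   2   3   4
  0   1   1   1   1   1
  1   1   0   1   2   3
  2   1   1   2   0   3
  3   0   1   3   3   6
  4   0   1   4   7  13
  5   0   1   5   0  13

13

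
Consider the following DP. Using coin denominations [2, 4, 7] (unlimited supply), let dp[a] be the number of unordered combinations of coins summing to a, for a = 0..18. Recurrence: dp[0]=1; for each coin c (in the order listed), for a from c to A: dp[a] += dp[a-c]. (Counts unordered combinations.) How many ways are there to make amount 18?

after  coin     0     1     2     3     4     5     6     7     8     9    10    11    12    13    14    15    16    17    18
          2     1     0     1     0     1     0     1     0     1     0     1     0     1     0     1     0     1     0     1
          4     1     0     1     0     2     0     2     0     3     0     3     0     4     0     4     0     5     0     5
          7     1     0     1     0     2     0     2     1     3     1     3     2     4     2     5     3     6     3     7

7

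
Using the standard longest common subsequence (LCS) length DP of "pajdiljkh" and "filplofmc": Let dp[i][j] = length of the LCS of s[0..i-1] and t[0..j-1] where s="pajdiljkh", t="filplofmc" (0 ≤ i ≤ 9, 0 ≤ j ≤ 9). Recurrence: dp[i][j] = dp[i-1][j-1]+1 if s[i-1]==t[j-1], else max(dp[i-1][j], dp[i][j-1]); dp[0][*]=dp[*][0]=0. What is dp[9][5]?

2

   ''  f  i  l  p  l  o  f  m  c
''  0  0  0  0  0  0  0  0  0  0
 p  0  0  0  0  1  1  1  1  1  1
 a  0  0  0  0  1  1  1  1  1  1
 j  0  0  0  0  1  1  1  1  1  1
 d  0  0  0  0  1  1  1  1  1  1
 i  0  0  1  1  1  1  1  1  1  1
 l  0  0  1  2  2  2  2  2  2  2
 j  0  0  1  2  2  2  2  2  2  2
 k  0  0  1  2  2  2  2  2  2  2
 h  0  0  1  2  2  2  2  2  2  2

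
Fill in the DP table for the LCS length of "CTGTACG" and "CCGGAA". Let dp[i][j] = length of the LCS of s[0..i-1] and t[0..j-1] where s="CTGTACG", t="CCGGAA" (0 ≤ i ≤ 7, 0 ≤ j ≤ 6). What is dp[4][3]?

2

   ''  C  C  G  G  A  A
''  0  0  0  0  0  0  0
 C  0  1  1  1  1  1  1
 T  0  1  1  1  1  1  1
 G  0  1  1  2  2  2  2
 T  0  1  1  2  2  2  2
 A  0  1  1  2  2  3  3
 C  0  1  2  2  2  3  3
 G  0  1  2  3  3  3  3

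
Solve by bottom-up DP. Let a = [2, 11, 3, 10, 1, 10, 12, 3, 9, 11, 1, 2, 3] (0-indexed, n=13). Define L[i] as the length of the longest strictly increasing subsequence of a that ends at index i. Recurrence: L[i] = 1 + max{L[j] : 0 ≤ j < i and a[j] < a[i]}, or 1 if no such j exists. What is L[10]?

   i    0    1    2    3    4    5    6    7    8    9   10   11   12
a[i]    2   11    3   10    1   10   12    3    9   11    1    2    3
L[i]    1    2    2    3    1    3    4    2    3    4    1    2    3

1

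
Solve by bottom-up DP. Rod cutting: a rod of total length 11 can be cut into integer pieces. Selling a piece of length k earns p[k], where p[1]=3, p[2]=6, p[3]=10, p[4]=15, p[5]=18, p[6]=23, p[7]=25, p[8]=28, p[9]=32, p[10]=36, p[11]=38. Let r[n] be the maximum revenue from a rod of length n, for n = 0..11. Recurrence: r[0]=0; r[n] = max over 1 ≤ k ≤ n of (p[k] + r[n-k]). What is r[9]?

33

   n    0    1    2    3    4    5    6    7    8    9   10   11
r[n]    0    3    6   10   15   18   23   26   30   33   38   41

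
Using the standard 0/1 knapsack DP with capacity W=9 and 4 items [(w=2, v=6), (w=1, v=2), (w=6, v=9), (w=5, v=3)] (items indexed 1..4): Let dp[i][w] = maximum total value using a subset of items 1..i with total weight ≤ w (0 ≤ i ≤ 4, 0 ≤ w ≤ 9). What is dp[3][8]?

i\w   0   1   2   3   4   5   6   7   8   9
  0   0   0   0   0   0   0   0   0   0   0
  1   0   0   6   6   6   6   6   6   6   6
  2   0   2   6   8   8   8   8   8   8   8
  3   0   2   6   8   8   8   9  11  15  17
  4   0   2   6   8   8   8   9  11  15  17

15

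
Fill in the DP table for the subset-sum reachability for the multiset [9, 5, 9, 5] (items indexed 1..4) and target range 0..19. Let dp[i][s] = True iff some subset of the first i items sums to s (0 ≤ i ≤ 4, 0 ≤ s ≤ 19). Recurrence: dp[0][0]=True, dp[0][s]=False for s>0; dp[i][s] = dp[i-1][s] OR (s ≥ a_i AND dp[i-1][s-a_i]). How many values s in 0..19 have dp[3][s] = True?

i\s   0   1   2   3   4   5   6   7   8   9  10  11  12  13  14  15  16  17  18  19
  0   T   F   F   F   F   F   F   F   F   F   F   F   F   F   F   F   F   F   F   F
  1   T   F   F   F   F   F   F   F   F   T   F   F   F   F   F   F   F   F   F   F
  2   T   F   F   F   F   T   F   F   F   T   F   F   F   F   T   F   F   F   F   F
  3   T   F   F   F   F   T   F   F   F   T   F   F   F   F   T   F   F   F   T   F
  4   T   F   F   F   F   T   F   F   F   T   T   F   F   F   T   F   F   F   T   T

5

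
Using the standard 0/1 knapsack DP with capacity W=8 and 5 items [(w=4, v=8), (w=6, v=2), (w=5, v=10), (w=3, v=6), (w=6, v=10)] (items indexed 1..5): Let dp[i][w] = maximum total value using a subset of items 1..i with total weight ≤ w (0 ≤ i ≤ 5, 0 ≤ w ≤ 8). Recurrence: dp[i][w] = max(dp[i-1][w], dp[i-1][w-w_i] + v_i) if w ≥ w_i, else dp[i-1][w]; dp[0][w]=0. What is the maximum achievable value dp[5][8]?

i\w   0   1   2   3   4   5   6   7   8
  0   0   0   0   0   0   0   0   0   0
  1   0   0   0   0   8   8   8   8   8
  2   0   0   0   0   8   8   8   8   8
  3   0   0   0   0   8  10  10  10  10
  4   0   0   0   6   8  10  10  14  16
  5   0   0   0   6   8  10  10  14  16

16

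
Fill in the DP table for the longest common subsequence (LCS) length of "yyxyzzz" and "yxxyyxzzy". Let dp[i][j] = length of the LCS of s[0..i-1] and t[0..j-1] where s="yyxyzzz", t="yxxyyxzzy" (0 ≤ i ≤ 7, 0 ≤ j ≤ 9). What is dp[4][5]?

3

   ''  y  x  x  y  y  x  z  z  y
''  0  0  0  0  0  0  0  0  0  0
 y  0  1  1  1  1  1  1  1  1  1
 y  0  1  1  1  2  2  2  2  2  2
 x  0  1  2  2  2  2  3  3  3  3
 y  0  1  2  2  3  3  3  3  3  4
 z  0  1  2  2  3  3  3  4  4  4
 z  0  1  2  2  3  3  3  4  5  5
 z  0  1  2  2  3  3  3  4  5  5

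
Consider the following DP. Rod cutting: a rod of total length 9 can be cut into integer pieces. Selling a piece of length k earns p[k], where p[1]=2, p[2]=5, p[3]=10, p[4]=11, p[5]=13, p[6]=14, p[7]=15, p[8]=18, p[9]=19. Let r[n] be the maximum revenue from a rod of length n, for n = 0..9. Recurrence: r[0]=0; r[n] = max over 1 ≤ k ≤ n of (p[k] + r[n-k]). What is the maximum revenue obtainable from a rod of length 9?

30

   n    0    1    2    3    4    5    6    7    8    9
r[n]    0    2    5   10   12   15   20   22   25   30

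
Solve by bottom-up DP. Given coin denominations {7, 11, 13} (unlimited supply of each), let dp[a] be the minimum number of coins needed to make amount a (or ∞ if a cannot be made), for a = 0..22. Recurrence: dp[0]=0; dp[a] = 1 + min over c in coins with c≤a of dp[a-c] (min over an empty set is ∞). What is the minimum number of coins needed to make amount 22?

2

 a  0  1  2  3  4  5  6  7  8  9 10 11 12 13 14 15 16 17 18 19 20 21 22
dp  0  -  -  -  -  -  -  1  -  -  -  1  -  1  2  -  -  -  2  -  2  3  2
(- denotes ∞ / unreachable)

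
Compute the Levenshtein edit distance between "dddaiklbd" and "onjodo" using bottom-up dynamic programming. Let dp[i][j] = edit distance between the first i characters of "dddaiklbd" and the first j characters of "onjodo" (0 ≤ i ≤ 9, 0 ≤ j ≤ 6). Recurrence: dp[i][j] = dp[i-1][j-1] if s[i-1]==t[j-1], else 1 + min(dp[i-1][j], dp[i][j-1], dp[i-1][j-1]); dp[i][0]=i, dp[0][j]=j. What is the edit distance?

9

   ''  o  n  j  o  d  o
''  0  1  2  3  4  5  6
 d  1  1  2  3  4  4  5
 d  2  2  2  3  4  4  5
 d  3  3  3  3  4  4  5
 a  4  4  4  4  4  5  5
 i  5  5  5  5  5  5  6
 k  6  6  6  6  6  6  6
 l  7  7  7  7  7  7  7
 b  8  8  8  8  8  8  8
 d  9  9  9  9  9  8  9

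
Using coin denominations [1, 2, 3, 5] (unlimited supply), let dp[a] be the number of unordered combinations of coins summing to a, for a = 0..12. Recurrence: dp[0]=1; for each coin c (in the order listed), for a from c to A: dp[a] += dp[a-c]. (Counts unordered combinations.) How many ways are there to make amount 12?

29

after  coin     0     1     2     3     4     5     6     7     8     9    10    11    12
          1     1     1     1     1     1     1     1     1     1     1     1     1     1
          2     1     1     2     2     3     3     4     4     5     5     6     6     7
          3     1     1     2     3     4     5     7     8    10    12    14    16    19
          5     1     1     2     3     4     6     8    10    13    16    20    24    29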